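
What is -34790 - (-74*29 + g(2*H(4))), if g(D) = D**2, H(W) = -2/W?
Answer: -32645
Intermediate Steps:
-34790 - (-74*29 + g(2*H(4))) = -34790 - (-74*29 + (2*(-2/4))**2) = -34790 - (-2146 + (2*(-2*1/4))**2) = -34790 - (-2146 + (2*(-1/2))**2) = -34790 - (-2146 + (-1)**2) = -34790 - (-2146 + 1) = -34790 - 1*(-2145) = -34790 + 2145 = -32645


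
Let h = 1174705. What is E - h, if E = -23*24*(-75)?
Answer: -1133305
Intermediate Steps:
E = 41400 (E = -552*(-75) = 41400)
E - h = 41400 - 1*1174705 = 41400 - 1174705 = -1133305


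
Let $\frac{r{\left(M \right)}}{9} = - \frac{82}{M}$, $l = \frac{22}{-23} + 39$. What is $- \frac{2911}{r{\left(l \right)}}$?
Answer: $\frac{62125}{414} \approx 150.06$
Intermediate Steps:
$l = \frac{875}{23}$ ($l = 22 \left(- \frac{1}{23}\right) + 39 = - \frac{22}{23} + 39 = \frac{875}{23} \approx 38.043$)
$r{\left(M \right)} = - \frac{738}{M}$ ($r{\left(M \right)} = 9 \left(- \frac{82}{M}\right) = - \frac{738}{M}$)
$- \frac{2911}{r{\left(l \right)}} = - \frac{2911}{\left(-738\right) \frac{1}{\frac{875}{23}}} = - \frac{2911}{\left(-738\right) \frac{23}{875}} = - \frac{2911}{- \frac{16974}{875}} = \left(-2911\right) \left(- \frac{875}{16974}\right) = \frac{62125}{414}$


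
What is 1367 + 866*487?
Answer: 423109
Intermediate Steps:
1367 + 866*487 = 1367 + 421742 = 423109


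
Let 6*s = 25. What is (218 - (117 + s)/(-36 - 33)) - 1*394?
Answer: -72137/414 ≈ -174.24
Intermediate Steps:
s = 25/6 (s = (⅙)*25 = 25/6 ≈ 4.1667)
(218 - (117 + s)/(-36 - 33)) - 1*394 = (218 - (117 + 25/6)/(-36 - 33)) - 1*394 = (218 - 727/(6*(-69))) - 394 = (218 - 727*(-1)/(6*69)) - 394 = (218 - 1*(-727/414)) - 394 = (218 + 727/414) - 394 = 90979/414 - 394 = -72137/414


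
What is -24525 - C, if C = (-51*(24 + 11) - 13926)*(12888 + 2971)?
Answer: 249136224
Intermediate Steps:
C = -249160749 (C = (-51*35 - 13926)*15859 = (-1785 - 13926)*15859 = -15711*15859 = -249160749)
-24525 - C = -24525 - 1*(-249160749) = -24525 + 249160749 = 249136224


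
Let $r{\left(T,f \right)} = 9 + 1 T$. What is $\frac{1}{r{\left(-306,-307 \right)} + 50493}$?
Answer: $\frac{1}{50196} \approx 1.9922 \cdot 10^{-5}$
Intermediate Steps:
$r{\left(T,f \right)} = 9 + T$
$\frac{1}{r{\left(-306,-307 \right)} + 50493} = \frac{1}{\left(9 - 306\right) + 50493} = \frac{1}{-297 + 50493} = \frac{1}{50196}$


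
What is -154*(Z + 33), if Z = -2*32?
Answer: 4774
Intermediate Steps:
Z = -64
-154*(Z + 33) = -154*(-64 + 33) = -154*(-31) = 4774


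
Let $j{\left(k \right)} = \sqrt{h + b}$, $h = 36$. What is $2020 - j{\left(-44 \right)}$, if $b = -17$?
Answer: $2020 - \sqrt{19} \approx 2015.6$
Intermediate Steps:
$j{\left(k \right)} = \sqrt{19}$ ($j{\left(k \right)} = \sqrt{36 - 17} = \sqrt{19}$)
$2020 - j{\left(-44 \right)} = 2020 - \sqrt{19}$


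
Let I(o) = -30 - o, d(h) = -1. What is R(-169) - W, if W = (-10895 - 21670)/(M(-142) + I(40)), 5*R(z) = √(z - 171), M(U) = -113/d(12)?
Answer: 32565/43 + 2*I*√85/5 ≈ 757.33 + 3.6878*I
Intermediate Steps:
M(U) = 113 (M(U) = -113/(-1) = -113*(-1) = 113)
R(z) = √(-171 + z)/5 (R(z) = √(z - 171)/5 = √(-171 + z)/5)
W = -32565/43 (W = (-10895 - 21670)/(113 + (-30 - 1*40)) = -32565/(113 + (-30 - 40)) = -32565/(113 - 70) = -32565/43 ≈ -757.33)
R(-169) - W = √(-171 - 169)/5 - 1*(-32565/43) = √(-340)/5 + 32565/43 = (2*I*√85)/5 + 32565/43 = 2*I*√85/5 + 32565/43 = 32565/43 + 2*I*√85/5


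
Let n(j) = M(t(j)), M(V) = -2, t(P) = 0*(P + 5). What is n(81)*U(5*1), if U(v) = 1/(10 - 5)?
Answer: -⅖ ≈ -0.40000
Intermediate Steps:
t(P) = 0 (t(P) = 0*(5 + P) = 0)
U(v) = ⅕ (U(v) = 1/5 = ⅕)
n(j) = -2
n(81)*U(5*1) = -2*⅕ = -⅖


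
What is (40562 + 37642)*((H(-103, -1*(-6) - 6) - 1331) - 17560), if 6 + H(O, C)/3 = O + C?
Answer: -1502924472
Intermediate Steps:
H(O, C) = -18 + 3*C + 3*O (H(O, C) = -18 + 3*(O + C) = -18 + 3*(C + O) = -18 + (3*C + 3*O) = -18 + 3*C + 3*O)
(40562 + 37642)*((H(-103, -1*(-6) - 6) - 1331) - 17560) = (40562 + 37642)*(((-18 + 3*(-1*(-6) - 6) + 3*(-103)) - 1331) - 17560) = 78204*(((-18 + 3*(6 - 6) - 309) - 1331) - 17560) = 78204*(((-18 + 3*0 - 309) - 1331) - 17560) = 78204*(((-18 + 0 - 309) - 1331) - 17560) = 78204*((-327 - 1331) - 17560) = 78204*(-1658 - 17560) = 78204*(-19218) = -1502924472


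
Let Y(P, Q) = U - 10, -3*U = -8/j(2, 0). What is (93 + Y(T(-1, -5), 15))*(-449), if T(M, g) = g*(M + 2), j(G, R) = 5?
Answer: -562597/15 ≈ -37506.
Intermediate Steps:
T(M, g) = g*(2 + M)
U = 8/15 (U = -(-8)/(3*5) = -1/3*(-8/5) = 8/15 ≈ 0.53333)
Y(P, Q) = -142/15 (Y(P, Q) = 8/15 - 10 = -142/15)
(93 + Y(T(-1, -5), 15))*(-449) = (93 - 142/15)*(-449) = (1253/15)*(-449) = -562597/15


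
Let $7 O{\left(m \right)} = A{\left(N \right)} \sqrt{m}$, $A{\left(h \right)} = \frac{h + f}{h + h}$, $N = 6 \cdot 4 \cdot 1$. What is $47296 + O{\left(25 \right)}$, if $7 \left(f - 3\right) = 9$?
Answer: $\frac{18540197}{392} \approx 47296.0$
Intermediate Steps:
$f = \frac{30}{7}$ ($f = 3 + \frac{1}{7} \cdot 9 = 3 + \frac{9}{7} = \frac{30}{7} \approx 4.2857$)
$N = 24$ ($N = 24 \cdot 1 = 24$)
$A{\left(h \right)} = \frac{\frac{30}{7} + h}{2 h}$ ($A{\left(h \right)} = \frac{h + \frac{30}{7}}{h + h} = \frac{\frac{30}{7} + h}{2 h}$)
$O{\left(m \right)} = \frac{33 \sqrt{m}}{392}$ ($O{\left(m \right)} = \frac{\frac{30 + 7 \cdot 24}{14 \cdot 24} \sqrt{m}}{7} = \frac{\frac{1}{14} \cdot \frac{1}{24} \left(30 + 168\right) \sqrt{m}}{7} = \frac{\frac{1}{14} \cdot \frac{1}{24} \cdot 198 \sqrt{m}}{7} = \frac{\frac{33}{56} \sqrt{m}}{7} = \frac{33 \sqrt{m}}{392}$)
$47296 + O{\left(25 \right)} = 47296 + \frac{33 \sqrt{25}}{392} = 47296 + \frac{33}{392} \cdot 5 = 47296 + \frac{165}{392} = \frac{18540197}{392}$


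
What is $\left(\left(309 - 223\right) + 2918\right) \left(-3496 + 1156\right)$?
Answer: $-7029360$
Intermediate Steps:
$\left(\left(309 - 223\right) + 2918\right) \left(-3496 + 1156\right) = \left(86 + 2918\right) \left(-2340\right) = 3004 \left(-2340\right) = -7029360$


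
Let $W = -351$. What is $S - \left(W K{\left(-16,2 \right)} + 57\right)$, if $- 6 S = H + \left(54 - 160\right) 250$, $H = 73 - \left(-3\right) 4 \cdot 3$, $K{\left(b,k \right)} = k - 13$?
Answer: $\frac{961}{2} \approx 480.5$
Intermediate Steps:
$K{\left(b,k \right)} = -13 + k$
$H = 109$ ($H = 73 - \left(-12\right) 3 = 73 - -36 = 73 + 36 = 109$)
$S = \frac{8797}{2}$ ($S = - \frac{109 + \left(54 - 160\right) 250}{6} = - \frac{109 - 26500}{6} = \left(- \frac{1}{6}\right) \left(-26391\right) = \frac{8797}{2} \approx 4398.5$)
$S - \left(W K{\left(-16,2 \right)} + 57\right) = \frac{8797}{2} - \left(- 351 \left(-13 + 2\right) + 57\right) = \frac{8797}{2} - \left(\left(-351\right) \left(-11\right) + 57\right) = \frac{8797}{2} - \left(3861 + 57\right) = \frac{8797}{2} - 3918 = \frac{961}{2}$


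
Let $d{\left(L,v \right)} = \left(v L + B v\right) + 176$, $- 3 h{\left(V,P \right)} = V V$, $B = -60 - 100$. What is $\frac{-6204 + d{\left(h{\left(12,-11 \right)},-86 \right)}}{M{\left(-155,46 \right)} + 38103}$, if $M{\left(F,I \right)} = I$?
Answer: $\frac{11860}{38149} \approx 0.31089$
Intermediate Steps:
$B = -160$ ($B = -60 - 100 = -160$)
$h{\left(V,P \right)} = - \frac{V^{2}}{3}$ ($h{\left(V,P \right)} = - \frac{V V}{3} = - \frac{V^{2}}{3}$)
$d{\left(L,v \right)} = 176 - 160 v + L v$ ($d{\left(L,v \right)} = \left(v L - 160 v\right) + 176 = \left(L v - 160 v\right) + 176 = \left(- 160 v + L v\right) + 176 = 176 - 160 v + L v$)
$\frac{-6204 + d{\left(h{\left(12,-11 \right)},-86 \right)}}{M{\left(-155,46 \right)} + 38103} = \frac{-6204 + \left(176 - -13760 + - \frac{12^{2}}{3} \left(-86\right)\right)}{46 + 38103} = \frac{-6204 + \left(176 + 13760 + \left(- \frac{1}{3}\right) 144 \left(-86\right)\right)}{38149} = \left(-6204 + \left(176 + 13760 - -4128\right)\right) \frac{1}{38149} = \left(-6204 + \left(176 + 13760 + 4128\right)\right) \frac{1}{38149} = \left(-6204 + 18064\right) \frac{1}{38149} = 11860 \cdot \frac{1}{38149} = \frac{11860}{38149}$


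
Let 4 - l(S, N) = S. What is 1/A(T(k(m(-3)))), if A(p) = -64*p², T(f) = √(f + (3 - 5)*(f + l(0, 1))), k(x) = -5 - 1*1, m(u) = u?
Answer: 1/128 ≈ 0.0078125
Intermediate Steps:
l(S, N) = 4 - S
k(x) = -6 (k(x) = -5 - 1 = -6)
T(f) = √(-8 - f) (T(f) = √(f + (3 - 5)*(f + (4 - 1*0))) = √(f - 2*(f + (4 + 0))) = √(f - 2*(f + 4)) = √(f - 2*(4 + f)) = √(f + (-8 - 2*f)) = √(-8 - f))
1/A(T(k(m(-3)))) = 1/(-64*(√(-8 - 1*(-6)))²) = 1/(-64*(√(-8 + 6))²) = 1/(-64*(√(-2))²) = 1/(-64*(I*√2)²) = 1/(-64*(-2)) = 1/128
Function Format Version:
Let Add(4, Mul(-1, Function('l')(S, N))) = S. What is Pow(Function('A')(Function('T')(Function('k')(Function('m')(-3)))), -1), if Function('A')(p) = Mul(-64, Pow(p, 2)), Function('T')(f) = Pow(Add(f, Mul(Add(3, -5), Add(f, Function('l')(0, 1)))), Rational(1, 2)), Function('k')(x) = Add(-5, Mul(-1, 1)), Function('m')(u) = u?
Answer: Rational(1, 128) ≈ 0.0078125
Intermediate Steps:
Function('l')(S, N) = Add(4, Mul(-1, S))
Function('k')(x) = -6 (Function('k')(x) = Add(-5, -1) = -6)
Function('T')(f) = Pow(Add(-8, Mul(-1, f)), Rational(1, 2)) (Function('T')(f) = Pow(Add(f, Mul(Add(3, -5), Add(f, Add(4, Mul(-1, 0))))), Rational(1, 2)) = Pow(Add(f, Mul(-2, Add(f, Add(4, 0)))), Rational(1, 2)) = Pow(Add(f, Mul(-2, Add(f, 4))), Rational(1, 2)) = Pow(Add(f, Mul(-2, Add(4, f))), Rational(1, 2)) = Pow(Add(f, Add(-8, Mul(-2, f))), Rational(1, 2)) = Pow(Add(-8, Mul(-1, f)), Rational(1, 2)))
Pow(Function('A')(Function('T')(Function('k')(Function('m')(-3)))), -1) = Pow(Mul(-64, Pow(Pow(Add(-8, Mul(-1, -6)), Rational(1, 2)), 2)), -1) = Pow(Mul(-64, Pow(Pow(Add(-8, 6), Rational(1, 2)), 2)), -1) = Pow(Mul(-64, Pow(Pow(-2, Rational(1, 2)), 2)), -1) = Pow(Mul(-64, Pow(Mul(I, Pow(2, Rational(1, 2))), 2)), -1) = Pow(Mul(-64, -2), -1) = Pow(128, -1) = Rational(1, 128)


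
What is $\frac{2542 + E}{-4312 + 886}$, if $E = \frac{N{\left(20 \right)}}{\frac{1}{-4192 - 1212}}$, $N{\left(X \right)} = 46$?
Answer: $\frac{41007}{571} \approx 71.816$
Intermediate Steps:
$E = -248584$ ($E = \frac{46}{\frac{1}{-4192 - 1212}} = \frac{46}{\frac{1}{-5404}} = \frac{46}{- \frac{1}{5404}} = 46 \left(-5404\right) = -248584$)
$\frac{2542 + E}{-4312 + 886} = \frac{2542 - 248584}{-4312 + 886} = - \frac{246042}{-3426} = \left(-246042\right) \left(- \frac{1}{3426}\right) = \frac{41007}{571}$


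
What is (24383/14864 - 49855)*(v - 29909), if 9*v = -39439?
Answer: 6352602677915/3716 ≈ 1.7095e+9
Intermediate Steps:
v = -39439/9 (v = (⅑)*(-39439) = -39439/9 ≈ -4382.1)
(24383/14864 - 49855)*(v - 29909) = (24383/14864 - 49855)*(-39439/9 - 29909) = (24383*(1/14864) - 49855)*(-308620/9) = (24383/14864 - 49855)*(-308620/9) = -741020337/14864*(-308620/9) = 6352602677915/3716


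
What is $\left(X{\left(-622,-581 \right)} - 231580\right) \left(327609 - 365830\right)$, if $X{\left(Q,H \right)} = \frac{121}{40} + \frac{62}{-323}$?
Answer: $\frac{114356352802337}{12920} \approx 8.8511 \cdot 10^{9}$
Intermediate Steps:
$X{\left(Q,H \right)} = \frac{36603}{12920}$ ($X{\left(Q,H \right)} = 121 \cdot \frac{1}{40} + 62 \left(- \frac{1}{323}\right) = \frac{121}{40} - \frac{62}{323} = \frac{36603}{12920}$)
$\left(X{\left(-622,-581 \right)} - 231580\right) \left(327609 - 365830\right) = \left(\frac{36603}{12920} - 231580\right) \left(327609 - 365830\right) = \left(- \frac{2991976997}{12920}\right) \left(-38221\right) = \frac{114356352802337}{12920}$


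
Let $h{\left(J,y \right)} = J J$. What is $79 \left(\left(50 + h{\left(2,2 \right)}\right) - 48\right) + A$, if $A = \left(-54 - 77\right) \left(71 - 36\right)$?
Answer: $-4111$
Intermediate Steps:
$h{\left(J,y \right)} = J^{2}$
$A = -4585$ ($A = \left(-131\right) 35 = -4585$)
$79 \left(\left(50 + h{\left(2,2 \right)}\right) - 48\right) + A = 79 \left(\left(50 + 2^{2}\right) - 48\right) - 4585 = 79 \left(\left(50 + 4\right) - 48\right) - 4585 = 79 \left(54 - 48\right) - 4585 = 79 \cdot 6 - 4585 = 474 - 4585 = -4111$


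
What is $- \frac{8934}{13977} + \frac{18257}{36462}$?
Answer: $- \frac{7841491}{56625486} \approx -0.13848$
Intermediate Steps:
$- \frac{8934}{13977} + \frac{18257}{36462} = \left(-8934\right) \frac{1}{13977} + 18257 \cdot \frac{1}{36462} = - \frac{2978}{4659} + \frac{18257}{36462} = - \frac{7841491}{56625486}$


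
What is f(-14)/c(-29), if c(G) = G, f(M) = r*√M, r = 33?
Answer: -33*I*√14/29 ≈ -4.2578*I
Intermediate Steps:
f(M) = 33*√M
f(-14)/c(-29) = (33*√(-14))/(-29) = (33*(I*√14))*(-1/29) = (33*I*√14)*(-1/29) = -33*I*√14/29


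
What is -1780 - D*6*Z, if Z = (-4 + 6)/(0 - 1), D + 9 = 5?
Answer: -1828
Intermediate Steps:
D = -4 (D = -9 + 5 = -4)
Z = -2 (Z = 2/(-1) = 2*(-1) = -2)
-1780 - D*6*Z = -1780 - (-4*6)*(-2) = -1780 - (-24)*(-2) = -1780 - 1*48 = -1780 - 48 = -1828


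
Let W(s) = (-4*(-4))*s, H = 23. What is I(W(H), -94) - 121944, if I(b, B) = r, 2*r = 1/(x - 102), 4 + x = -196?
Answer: -73654177/604 ≈ -1.2194e+5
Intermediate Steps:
W(s) = 16*s
x = -200 (x = -4 - 196 = -200)
r = -1/604 (r = 1/(2*(-200 - 102)) = (½)/(-302) = (½)*(-1/302) = -1/604 ≈ -0.0016556)
I(b, B) = -1/604
I(W(H), -94) - 121944 = -1/604 - 121944 = -73654177/604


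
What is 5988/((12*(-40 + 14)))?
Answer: -499/26 ≈ -19.192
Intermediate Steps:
5988/((12*(-40 + 14))) = 5988/((12*(-26))) = 5988/(-312) = 5988*(-1/312) = -499/26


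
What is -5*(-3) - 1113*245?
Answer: -272670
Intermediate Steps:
-5*(-3) - 1113*245 = 15 - 272685 = -272670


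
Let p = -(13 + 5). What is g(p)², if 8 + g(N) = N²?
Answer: 99856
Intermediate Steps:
p = -18 (p = -1*18 = -18)
g(N) = -8 + N²
g(p)² = (-8 + (-18)²)² = (-8 + 324)² = 316² = 99856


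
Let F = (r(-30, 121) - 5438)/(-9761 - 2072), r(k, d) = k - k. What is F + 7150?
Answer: 84611388/11833 ≈ 7150.5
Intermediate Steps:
r(k, d) = 0
F = 5438/11833 (F = (0 - 5438)/(-9761 - 2072) = -5438/(-11833) = -5438*(-1/11833) = 5438/11833 ≈ 0.45956)
F + 7150 = 5438/11833 + 7150 = 84611388/11833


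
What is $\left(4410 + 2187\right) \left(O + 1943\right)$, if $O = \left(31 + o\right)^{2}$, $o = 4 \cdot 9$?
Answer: $42431904$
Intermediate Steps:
$o = 36$
$O = 4489$ ($O = \left(31 + 36\right)^{2} = 67^{2} = 4489$)
$\left(4410 + 2187\right) \left(O + 1943\right) = \left(4410 + 2187\right) \left(4489 + 1943\right) = 6597 \cdot 6432 = 42431904$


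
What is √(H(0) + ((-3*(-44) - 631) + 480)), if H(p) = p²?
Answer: I*√19 ≈ 4.3589*I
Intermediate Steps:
√(H(0) + ((-3*(-44) - 631) + 480)) = √(0² + ((-3*(-44) - 631) + 480)) = √(0 + ((132 - 631) + 480)) = √(0 + (-499 + 480)) = √(0 - 19) = √(-19) = I*√19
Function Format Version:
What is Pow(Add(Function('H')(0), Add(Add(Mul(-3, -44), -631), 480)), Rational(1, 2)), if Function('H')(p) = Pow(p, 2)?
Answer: Mul(I, Pow(19, Rational(1, 2))) ≈ Mul(4.3589, I)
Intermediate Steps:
Pow(Add(Function('H')(0), Add(Add(Mul(-3, -44), -631), 480)), Rational(1, 2)) = Pow(Add(Pow(0, 2), Add(Add(Mul(-3, -44), -631), 480)), Rational(1, 2)) = Pow(Add(0, Add(Add(132, -631), 480)), Rational(1, 2)) = Pow(Add(0, Add(-499, 480)), Rational(1, 2)) = Pow(Add(0, -19), Rational(1, 2)) = Pow(-19, Rational(1, 2)) = Mul(I, Pow(19, Rational(1, 2)))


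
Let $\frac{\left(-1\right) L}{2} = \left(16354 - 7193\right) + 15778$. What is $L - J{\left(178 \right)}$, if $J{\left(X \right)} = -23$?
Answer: $-49855$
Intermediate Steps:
$L = -49878$ ($L = - 2 \left(\left(16354 - 7193\right) + 15778\right) = - 2 \left(9161 + 15778\right) = \left(-2\right) 24939 = -49878$)
$L - J{\left(178 \right)} = -49878 - -23 = -49878 + 23 = -49855$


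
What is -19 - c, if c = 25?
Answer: -44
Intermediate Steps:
-19 - c = -19 - 1*25 = -19 - 25 = -44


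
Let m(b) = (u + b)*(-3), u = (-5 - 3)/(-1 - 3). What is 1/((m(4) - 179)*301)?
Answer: -1/59297 ≈ -1.6864e-5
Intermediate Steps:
u = 2 (u = -8/(-4) = -8*(-¼) = 2)
m(b) = -6 - 3*b (m(b) = (2 + b)*(-3) = -6 - 3*b)
1/((m(4) - 179)*301) = 1/(((-6 - 3*4) - 179)*301) = 1/(((-6 - 12) - 179)*301) = 1/((-18 - 179)*301) = 1/(-197*301) = 1/(-59297) = -1/59297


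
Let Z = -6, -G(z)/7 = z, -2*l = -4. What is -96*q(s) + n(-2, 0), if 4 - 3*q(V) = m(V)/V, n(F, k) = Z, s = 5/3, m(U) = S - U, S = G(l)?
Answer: -2174/5 ≈ -434.80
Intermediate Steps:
l = 2 (l = -½*(-4) = 2)
G(z) = -7*z
S = -14 (S = -7*2 = -14)
m(U) = -14 - U
s = 5/3 (s = 5*(⅓) = 5/3 ≈ 1.6667)
n(F, k) = -6
q(V) = 4/3 - (-14 - V)/(3*V)
-96*q(s) + n(-2, 0) = -32*(14 + 5*(5/3))/5/3 - 6 = -32*3*(14 + 25/3)/5 - 6 = -32*3*67/(5*3) - 6 = -96*67/15 - 6 = -2144/5 - 6 = -2174/5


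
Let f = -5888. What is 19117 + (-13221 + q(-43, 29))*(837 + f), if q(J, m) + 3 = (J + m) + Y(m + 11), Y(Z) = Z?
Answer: 66682215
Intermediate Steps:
q(J, m) = 8 + J + 2*m (q(J, m) = -3 + ((J + m) + (m + 11)) = -3 + ((J + m) + (11 + m)) = -3 + (11 + J + 2*m) = 8 + J + 2*m)
19117 + (-13221 + q(-43, 29))*(837 + f) = 19117 + (-13221 + (8 - 43 + 2*29))*(837 - 5888) = 19117 + (-13221 + (8 - 43 + 58))*(-5051) = 19117 + (-13221 + 23)*(-5051) = 19117 - 13198*(-5051) = 19117 + 66663098 = 66682215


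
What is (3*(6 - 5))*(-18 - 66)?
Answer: -252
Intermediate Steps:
(3*(6 - 5))*(-18 - 66) = (3*1)*(-84) = 3*(-84) = -252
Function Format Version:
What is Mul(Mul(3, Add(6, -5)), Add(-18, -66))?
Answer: -252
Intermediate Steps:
Mul(Mul(3, Add(6, -5)), Add(-18, -66)) = Mul(Mul(3, 1), -84) = Mul(3, -84) = -252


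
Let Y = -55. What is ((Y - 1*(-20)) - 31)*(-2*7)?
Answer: 924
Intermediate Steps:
((Y - 1*(-20)) - 31)*(-2*7) = ((-55 - 1*(-20)) - 31)*(-2*7) = ((-55 + 20) - 31)*(-14) = (-35 - 31)*(-14) = -66*(-14) = 924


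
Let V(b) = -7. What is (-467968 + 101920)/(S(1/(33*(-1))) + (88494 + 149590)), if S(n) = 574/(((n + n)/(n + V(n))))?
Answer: -328/273 ≈ -1.2015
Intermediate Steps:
S(n) = 287*(-7 + n)/n (S(n) = 574/(((n + n)/(n - 7))) = 574/(((2*n)/(-7 + n))) = 574/((2*n/(-7 + n))) = 574*((-7 + n)/(2*n)) = 287*(-7 + n)/n)
(-467968 + 101920)/(S(1/(33*(-1))) + (88494 + 149590)) = (-467968 + 101920)/((287 - 2009*33*(-1)) + (88494 + 149590)) = -366048/((287 - 2009/(1/(-33))) + 238084) = -366048/((287 - 2009/(-1/33)) + 238084) = -366048/((287 - 2009*(-33)) + 238084) = -366048/((287 + 66297) + 238084) = -366048/(66584 + 238084) = -366048/304668 = -366048*1/304668 = -328/273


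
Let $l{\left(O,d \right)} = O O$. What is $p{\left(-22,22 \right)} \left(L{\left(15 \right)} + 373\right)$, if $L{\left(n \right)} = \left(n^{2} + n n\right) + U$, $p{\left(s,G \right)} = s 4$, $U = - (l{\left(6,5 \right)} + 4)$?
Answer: $-68904$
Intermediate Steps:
$l{\left(O,d \right)} = O^{2}$
$U = -40$ ($U = - (6^{2} + 4) = - (36 + 4) = \left(-1\right) 40 = -40$)
$p{\left(s,G \right)} = 4 s$
$L{\left(n \right)} = -40 + 2 n^{2}$ ($L{\left(n \right)} = \left(n^{2} + n n\right) - 40 = \left(n^{2} + n^{2}\right) - 40 = 2 n^{2} - 40 = -40 + 2 n^{2}$)
$p{\left(-22,22 \right)} \left(L{\left(15 \right)} + 373\right) = 4 \left(-22\right) \left(\left(-40 + 2 \cdot 15^{2}\right) + 373\right) = - 88 \left(\left(-40 + 2 \cdot 225\right) + 373\right) = - 88 \left(\left(-40 + 450\right) + 373\right) = - 88 \left(410 + 373\right) = \left(-88\right) 783 = -68904$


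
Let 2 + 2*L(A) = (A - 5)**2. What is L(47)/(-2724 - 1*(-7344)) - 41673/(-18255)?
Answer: 13907461/5622540 ≈ 2.4735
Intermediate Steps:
L(A) = -1 + (-5 + A)**2/2 (L(A) = -1 + (A - 5)**2/2 = -1 + (-5 + A)**2/2)
L(47)/(-2724 - 1*(-7344)) - 41673/(-18255) = (-1 + (-5 + 47)**2/2)/(-2724 - 1*(-7344)) - 41673/(-18255) = (-1 + (1/2)*42**2)/(-2724 + 7344) - 41673*(-1/18255) = (-1 + (1/2)*1764)/4620 + 13891/6085 = (-1 + 882)*(1/4620) + 13891/6085 = 881*(1/4620) + 13891/6085 = 881/4620 + 13891/6085 = 13907461/5622540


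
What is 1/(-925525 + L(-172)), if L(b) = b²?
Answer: -1/895941 ≈ -1.1161e-6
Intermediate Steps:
1/(-925525 + L(-172)) = 1/(-925525 + (-172)²) = 1/(-925525 + 29584) = 1/(-895941) = -1/895941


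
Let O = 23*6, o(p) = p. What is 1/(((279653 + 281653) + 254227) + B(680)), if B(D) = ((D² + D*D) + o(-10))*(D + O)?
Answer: 1/757293753 ≈ 1.3205e-9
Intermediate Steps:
O = 138
B(D) = (-10 + 2*D²)*(138 + D) (B(D) = ((D² + D*D) - 10)*(D + 138) = ((D² + D²) - 10)*(138 + D) = (2*D² - 10)*(138 + D) = (-10 + 2*D²)*(138 + D))
1/(((279653 + 281653) + 254227) + B(680)) = 1/(((279653 + 281653) + 254227) + (-1380 - 10*680 + 2*680³ + 276*680²)) = 1/((561306 + 254227) + (-1380 - 6800 + 2*314432000 + 276*462400)) = 1/(815533 + (-1380 - 6800 + 628864000 + 127622400)) = 1/(815533 + 756478220) = 1/757293753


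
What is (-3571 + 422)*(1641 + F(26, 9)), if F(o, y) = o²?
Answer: -7296233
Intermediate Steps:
(-3571 + 422)*(1641 + F(26, 9)) = (-3571 + 422)*(1641 + 26²) = -3149*(1641 + 676) = -3149*2317 = -7296233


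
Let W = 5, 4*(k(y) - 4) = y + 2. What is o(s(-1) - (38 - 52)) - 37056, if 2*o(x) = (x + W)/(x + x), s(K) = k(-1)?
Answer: -10820259/292 ≈ -37056.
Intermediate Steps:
k(y) = 9/2 + y/4 (k(y) = 4 + (y + 2)/4 = 4 + (2 + y)/4 = 4 + (1/2 + y/4) = 9/2 + y/4)
s(K) = 17/4 (s(K) = 9/2 + (1/4)*(-1) = 9/2 - 1/4 = 17/4)
o(x) = (5 + x)/(4*x) (o(x) = ((x + 5)/(x + x))/2 = ((5 + x)/((2*x)))/2 = ((5 + x)*(1/(2*x)))/2 = ((5 + x)/(2*x))/2 = (5 + x)/(4*x))
o(s(-1) - (38 - 52)) - 37056 = (5 + (17/4 - (38 - 52)))/(4*(17/4 - (38 - 52))) - 37056 = (5 + (17/4 - 1*(-14)))/(4*(17/4 - 1*(-14))) - 37056 = (5 + (17/4 + 14))/(4*(17/4 + 14)) - 37056 = (5 + 73/4)/(4*(73/4)) - 37056 = (1/4)*(4/73)*(93/4) - 37056 = 93/292 - 37056 = -10820259/292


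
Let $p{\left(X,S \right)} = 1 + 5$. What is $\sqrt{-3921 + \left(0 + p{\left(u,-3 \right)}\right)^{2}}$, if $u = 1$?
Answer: $i \sqrt{3885} \approx 62.33 i$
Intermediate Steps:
$p{\left(X,S \right)} = 6$
$\sqrt{-3921 + \left(0 + p{\left(u,-3 \right)}\right)^{2}} = \sqrt{-3921 + \left(0 + 6\right)^{2}} = \sqrt{-3921 + 6^{2}} = \sqrt{-3921 + 36} = \sqrt{-3885} = i \sqrt{3885}$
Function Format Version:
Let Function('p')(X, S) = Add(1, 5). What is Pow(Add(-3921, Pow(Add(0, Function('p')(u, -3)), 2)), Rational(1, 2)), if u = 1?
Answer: Mul(I, Pow(3885, Rational(1, 2))) ≈ Mul(62.330, I)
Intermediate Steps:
Function('p')(X, S) = 6
Pow(Add(-3921, Pow(Add(0, Function('p')(u, -3)), 2)), Rational(1, 2)) = Pow(Add(-3921, Pow(Add(0, 6), 2)), Rational(1, 2)) = Pow(Add(-3921, Pow(6, 2)), Rational(1, 2)) = Pow(Add(-3921, 36), Rational(1, 2)) = Pow(-3885, Rational(1, 2)) = Mul(I, Pow(3885, Rational(1, 2)))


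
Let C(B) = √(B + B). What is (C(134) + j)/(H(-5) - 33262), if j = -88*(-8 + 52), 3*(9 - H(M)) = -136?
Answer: 11616/99623 - 6*√67/99623 ≈ 0.11611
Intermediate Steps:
H(M) = 163/3 (H(M) = 9 - ⅓*(-136) = 9 + 136/3 = 163/3)
C(B) = √2*√B (C(B) = √(2*B) = √2*√B)
j = -3872 (j = -88*44 = -3872)
(C(134) + j)/(H(-5) - 33262) = (√2*√134 - 3872)/(163/3 - 33262) = (2*√67 - 3872)/(-99623/3) = (-3872 + 2*√67)*(-3/99623) = 11616/99623 - 6*√67/99623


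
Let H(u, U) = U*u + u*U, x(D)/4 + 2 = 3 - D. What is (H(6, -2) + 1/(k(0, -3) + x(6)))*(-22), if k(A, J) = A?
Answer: 5291/10 ≈ 529.10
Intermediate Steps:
x(D) = 4 - 4*D (x(D) = -8 + 4*(3 - D) = -8 + (12 - 4*D) = 4 - 4*D)
H(u, U) = 2*U*u (H(u, U) = U*u + U*u = 2*U*u)
(H(6, -2) + 1/(k(0, -3) + x(6)))*(-22) = (2*(-2)*6 + 1/(0 + (4 - 4*6)))*(-22) = (-24 + 1/(0 + (4 - 24)))*(-22) = (-24 + 1/(0 - 20))*(-22) = (-24 + 1/(-20))*(-22) = (-24 - 1/20)*(-22) = -481/20*(-22) = 5291/10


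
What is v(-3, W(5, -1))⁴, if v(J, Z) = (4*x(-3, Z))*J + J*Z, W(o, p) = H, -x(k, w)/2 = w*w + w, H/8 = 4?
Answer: 406357169081942016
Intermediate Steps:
H = 32 (H = 8*4 = 32)
x(k, w) = -2*w - 2*w² (x(k, w) = -2*(w*w + w) = -2*(w² + w) = -2*(w + w²) = -2*w - 2*w²)
W(o, p) = 32
v(J, Z) = J*Z - 8*J*Z*(1 + Z) (v(J, Z) = (4*(-2*Z*(1 + Z)))*J + J*Z = (-8*Z*(1 + Z))*J + J*Z = -8*J*Z*(1 + Z) + J*Z = J*Z - 8*J*Z*(1 + Z))
v(-3, W(5, -1))⁴ = (-1*(-3)*32*(7 + 8*32))⁴ = (-1*(-3)*32*(7 + 256))⁴ = (-1*(-3)*32*263)⁴ = 25248⁴ = 406357169081942016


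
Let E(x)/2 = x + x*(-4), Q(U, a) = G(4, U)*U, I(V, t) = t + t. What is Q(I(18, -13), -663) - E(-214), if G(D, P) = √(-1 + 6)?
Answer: -1284 - 26*√5 ≈ -1342.1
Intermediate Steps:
I(V, t) = 2*t
G(D, P) = √5
Q(U, a) = U*√5 (Q(U, a) = √5*U = U*√5)
E(x) = -6*x (E(x) = 2*(x + x*(-4)) = 2*(x - 4*x) = 2*(-3*x) = -6*x)
Q(I(18, -13), -663) - E(-214) = (2*(-13))*√5 - (-6)*(-214) = -26*√5 - 1*1284 = -26*√5 - 1284 = -1284 - 26*√5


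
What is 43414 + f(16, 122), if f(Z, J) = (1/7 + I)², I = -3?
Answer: 2127686/49 ≈ 43422.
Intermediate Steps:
f(Z, J) = 400/49 (f(Z, J) = (1/7 - 3)² = (⅐ - 3)² = (-20/7)² = 400/49)
43414 + f(16, 122) = 43414 + 400/49 = 2127686/49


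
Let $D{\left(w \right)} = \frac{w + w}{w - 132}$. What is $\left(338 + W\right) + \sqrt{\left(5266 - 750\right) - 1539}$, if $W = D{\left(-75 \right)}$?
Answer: $\frac{23372}{69} + \sqrt{2977} \approx 393.29$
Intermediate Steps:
$D{\left(w \right)} = \frac{2 w}{-132 + w}$
$W = \frac{50}{69}$ ($W = 2 \left(-75\right) \frac{1}{-132 - 75} = 2 \left(-75\right) \frac{1}{-207} = 2 \left(-75\right) \left(- \frac{1}{207}\right) = \frac{50}{69} \approx 0.72464$)
$\left(338 + W\right) + \sqrt{\left(5266 - 750\right) - 1539} = \left(338 + \frac{50}{69}\right) + \sqrt{\left(5266 - 750\right) - 1539} = \frac{23372}{69} + \sqrt{\left(5266 - 750\right) - 1539} = \frac{23372}{69} + \sqrt{4516 - 1539} = \frac{23372}{69} + \sqrt{2977}$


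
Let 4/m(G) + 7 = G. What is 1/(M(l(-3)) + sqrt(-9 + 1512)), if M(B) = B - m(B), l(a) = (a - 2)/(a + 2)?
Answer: -7/1454 + 3*sqrt(167)/1454 ≈ 0.021849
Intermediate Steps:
m(G) = 4/(-7 + G)
l(a) = (-2 + a)/(2 + a)
M(B) = B - 4/(-7 + B)
1/(M(l(-3)) + sqrt(-9 + 1512)) = 1/((-4 + ((-2 - 3)/(2 - 3))*(-7 + (-2 - 3)/(2 - 3)))/(-7 + (-2 - 3)/(2 - 3)) + sqrt(-9 + 1512)) = 1/((-4 + (-5/(-1))*(-7 - 5/(-1)))/(-7 - 5/(-1)) + sqrt(1503)) = 1/((-4 + (-1*(-5))*(-7 - 1*(-5)))/(-7 - 1*(-5)) + 3*sqrt(167)) = 1/((-4 + 5*(-7 + 5))/(-7 + 5) + 3*sqrt(167)) = 1/((-4 + 5*(-2))/(-2) + 3*sqrt(167)) = 1/(-(-4 - 10)/2 + 3*sqrt(167)) = 1/(-1/2*(-14) + 3*sqrt(167)) = 1/(7 + 3*sqrt(167))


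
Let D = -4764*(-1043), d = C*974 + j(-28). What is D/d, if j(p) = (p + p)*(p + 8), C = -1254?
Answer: -1242213/305069 ≈ -4.0719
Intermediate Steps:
j(p) = 2*p*(8 + p) (j(p) = (2*p)*(8 + p) = 2*p*(8 + p))
d = -1220276 (d = -1254*974 + 2*(-28)*(8 - 28) = -1221396 + 2*(-28)*(-20) = -1221396 + 1120 = -1220276)
D = 4968852
D/d = 4968852/(-1220276) = 4968852*(-1/1220276) = -1242213/305069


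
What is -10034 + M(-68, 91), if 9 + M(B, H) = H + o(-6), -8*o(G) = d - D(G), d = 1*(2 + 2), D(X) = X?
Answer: -39813/4 ≈ -9953.3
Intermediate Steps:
d = 4 (d = 1*4 = 4)
o(G) = -½ + G/8 (o(G) = -(4 - G)/8 = -½ + G/8)
M(B, H) = -41/4 + H (M(B, H) = -9 + (H + (-½ + (⅛)*(-6))) = -9 + (H + (-½ - ¾)) = -9 + (H - 5/4) = -9 + (-5/4 + H) = -41/4 + H)
-10034 + M(-68, 91) = -10034 + (-41/4 + 91) = -10034 + 323/4 = -39813/4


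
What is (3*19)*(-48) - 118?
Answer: -2854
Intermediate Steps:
(3*19)*(-48) - 118 = 57*(-48) - 118 = -2736 - 118 = -2854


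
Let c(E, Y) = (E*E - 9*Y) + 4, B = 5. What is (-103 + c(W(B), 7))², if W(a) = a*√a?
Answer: 1369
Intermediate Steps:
W(a) = a^(3/2)
c(E, Y) = 4 + E² - 9*Y (c(E, Y) = (E² - 9*Y) + 4 = 4 + E² - 9*Y)
(-103 + c(W(B), 7))² = (-103 + (4 + (5^(3/2))² - 9*7))² = (-103 + (4 + (5*√5)² - 63))² = (-103 + (4 + 125 - 63))² = (-103 + 66)² = (-37)² = 1369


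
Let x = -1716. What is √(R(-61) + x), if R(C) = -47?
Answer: I*√1763 ≈ 41.988*I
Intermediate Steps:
√(R(-61) + x) = √(-47 - 1716) = √(-1763) = I*√1763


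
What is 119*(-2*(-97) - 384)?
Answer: -22610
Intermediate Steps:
119*(-2*(-97) - 384) = 119*(194 - 384) = 119*(-190) = -22610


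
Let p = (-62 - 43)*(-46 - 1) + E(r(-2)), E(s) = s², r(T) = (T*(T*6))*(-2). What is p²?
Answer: 52403121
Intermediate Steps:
r(T) = -12*T² (r(T) = (T*(6*T))*(-2) = (6*T²)*(-2) = -12*T²)
p = 7239 (p = (-62 - 43)*(-46 - 1) + (-12*(-2)²)² = -105*(-47) + (-12*4)² = 4935 + (-48)² = 4935 + 2304 = 7239)
p² = 7239² = 52403121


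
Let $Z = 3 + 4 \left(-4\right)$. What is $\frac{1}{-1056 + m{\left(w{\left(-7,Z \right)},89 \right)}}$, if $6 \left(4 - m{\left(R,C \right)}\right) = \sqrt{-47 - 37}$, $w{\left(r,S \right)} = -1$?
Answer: $- \frac{3156}{3320119} + \frac{i \sqrt{21}}{3320119} \approx -0.00095057 + 1.3802 \cdot 10^{-6} i$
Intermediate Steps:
$Z = -13$ ($Z = 3 - 16 = -13$)
$m{\left(R,C \right)} = 4 - \frac{i \sqrt{21}}{3}$ ($m{\left(R,C \right)} = 4 - \frac{\sqrt{-47 - 37}}{6} = 4 - \frac{\sqrt{-84}}{6} = 4 - \frac{2 i \sqrt{21}}{6} = 4 - \frac{i \sqrt{21}}{3}$)
$\frac{1}{-1056 + m{\left(w{\left(-7,Z \right)},89 \right)}} = \frac{1}{-1056 + \left(4 - \frac{i \sqrt{21}}{3}\right)} = \frac{1}{-1052 - \frac{i \sqrt{21}}{3}}$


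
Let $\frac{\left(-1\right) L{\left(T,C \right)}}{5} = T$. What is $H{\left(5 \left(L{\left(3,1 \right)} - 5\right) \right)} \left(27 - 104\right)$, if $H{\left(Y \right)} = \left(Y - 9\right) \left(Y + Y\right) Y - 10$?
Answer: $167860770$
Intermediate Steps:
$L{\left(T,C \right)} = - 5 T$
$H{\left(Y \right)} = -10 + 2 Y^{2} \left(-9 + Y\right)$ ($H{\left(Y \right)} = \left(-9 + Y\right) 2 Y Y - 10 = 2 Y \left(-9 + Y\right) Y - 10 = 2 Y^{2} \left(-9 + Y\right) - 10 = -10 + 2 Y^{2} \left(-9 + Y\right)$)
$H{\left(5 \left(L{\left(3,1 \right)} - 5\right) \right)} \left(27 - 104\right) = \left(-10 - 18 \left(5 \left(\left(-5\right) 3 - 5\right)\right)^{2} + 2 \left(5 \left(\left(-5\right) 3 - 5\right)\right)^{3}\right) \left(27 - 104\right) = \left(-10 - 18 \left(5 \left(-15 - 5\right)\right)^{2} + 2 \left(5 \left(-15 - 5\right)\right)^{3}\right) \left(-77\right) = \left(-10 - 18 \left(5 \left(-20\right)\right)^{2} + 2 \left(5 \left(-20\right)\right)^{3}\right) \left(-77\right) = \left(-10 - 18 \left(-100\right)^{2} + 2 \left(-100\right)^{3}\right) \left(-77\right) = \left(-10 - 180000 + 2 \left(-1000000\right)\right) \left(-77\right) = \left(-10 - 180000 - 2000000\right) \left(-77\right) = \left(-2180010\right) \left(-77\right) = 167860770$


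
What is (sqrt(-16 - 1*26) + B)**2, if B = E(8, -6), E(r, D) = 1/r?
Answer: -2687/64 + I*sqrt(42)/4 ≈ -41.984 + 1.6202*I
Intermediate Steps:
B = 1/8 ≈ 0.12500
(sqrt(-16 - 1*26) + B)**2 = (sqrt(-16 - 1*26) + 1/8)**2 = (sqrt(-16 - 26) + 1/8)**2 = (sqrt(-42) + 1/8)**2 = (I*sqrt(42) + 1/8)**2 = (1/8 + I*sqrt(42))**2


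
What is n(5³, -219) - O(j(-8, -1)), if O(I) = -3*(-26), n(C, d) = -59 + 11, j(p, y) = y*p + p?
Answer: -126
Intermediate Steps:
j(p, y) = p + p*y (j(p, y) = p*y + p = p + p*y)
n(C, d) = -48
O(I) = 78
n(5³, -219) - O(j(-8, -1)) = -48 - 1*78 = -48 - 78 = -126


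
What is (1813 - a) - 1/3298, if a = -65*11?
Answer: 8337343/3298 ≈ 2528.0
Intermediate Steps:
a = -715 (a = -1*715 = -715)
(1813 - a) - 1/3298 = (1813 - 1*(-715)) - 1/3298 = (1813 + 715) - 1*1/3298 = 2528 - 1/3298 = 8337343/3298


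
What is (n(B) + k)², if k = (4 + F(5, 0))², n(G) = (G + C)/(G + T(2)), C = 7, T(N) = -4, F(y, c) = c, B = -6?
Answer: 25281/100 ≈ 252.81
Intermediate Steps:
n(G) = (7 + G)/(-4 + G) (n(G) = (G + 7)/(G - 4) = (7 + G)/(-4 + G))
k = 16 (k = (4 + 0)² = 4² = 16)
(n(B) + k)² = ((7 - 6)/(-4 - 6) + 16)² = (1/(-10) + 16)² = (-⅒*1 + 16)² = (-⅒ + 16)² = (159/10)² = 25281/100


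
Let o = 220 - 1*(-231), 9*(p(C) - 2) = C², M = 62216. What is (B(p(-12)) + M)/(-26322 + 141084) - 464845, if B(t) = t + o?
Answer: -17782159735/38254 ≈ -4.6484e+5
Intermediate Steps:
p(C) = 2 + C²/9
o = 451 (o = 220 + 231 = 451)
B(t) = 451 + t (B(t) = t + 451 = 451 + t)
(B(p(-12)) + M)/(-26322 + 141084) - 464845 = ((451 + (2 + (⅑)*(-12)²)) + 62216)/(-26322 + 141084) - 464845 = ((451 + (2 + (⅑)*144)) + 62216)/114762 - 464845 = ((451 + (2 + 16)) + 62216)*(1/114762) - 464845 = ((451 + 18) + 62216)*(1/114762) - 464845 = (469 + 62216)*(1/114762) - 464845 = 62685*(1/114762) - 464845 = 20895/38254 - 464845 = -17782159735/38254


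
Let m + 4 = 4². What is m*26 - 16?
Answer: 296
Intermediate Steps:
m = 12 (m = -4 + 4² = -4 + 16 = 12)
m*26 - 16 = 12*26 - 16 = 312 - 16 = 296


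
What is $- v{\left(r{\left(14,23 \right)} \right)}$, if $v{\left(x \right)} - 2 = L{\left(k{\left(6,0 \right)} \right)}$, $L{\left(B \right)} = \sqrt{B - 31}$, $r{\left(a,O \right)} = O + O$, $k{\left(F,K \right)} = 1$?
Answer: $-2 - i \sqrt{30} \approx -2.0 - 5.4772 i$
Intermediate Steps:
$r{\left(a,O \right)} = 2 O$
$L{\left(B \right)} = \sqrt{-31 + B}$
$v{\left(x \right)} = 2 + i \sqrt{30}$ ($v{\left(x \right)} = 2 + \sqrt{-31 + 1} = 2 + \sqrt{-30} = 2 + i \sqrt{30}$)
$- v{\left(r{\left(14,23 \right)} \right)} = - (2 + i \sqrt{30}) = -2 - i \sqrt{30}$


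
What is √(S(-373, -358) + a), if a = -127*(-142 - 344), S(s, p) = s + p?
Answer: √60991 ≈ 246.96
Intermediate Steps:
S(s, p) = p + s
a = 61722 (a = -127*(-486) = 61722)
√(S(-373, -358) + a) = √((-358 - 373) + 61722) = √(-731 + 61722) = √60991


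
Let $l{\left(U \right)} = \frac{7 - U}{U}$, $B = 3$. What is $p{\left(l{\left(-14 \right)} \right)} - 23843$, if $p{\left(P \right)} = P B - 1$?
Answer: $- \frac{47697}{2} \approx -23849.0$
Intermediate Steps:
$l{\left(U \right)} = \frac{7 - U}{U}$
$p{\left(P \right)} = -1 + 3 P$ ($p{\left(P \right)} = P 3 - 1 = 3 P - 1 = -1 + 3 P$)
$p{\left(l{\left(-14 \right)} \right)} - 23843 = \left(-1 + 3 \frac{7 - -14}{-14}\right) - 23843 = \left(-1 + 3 \left(- \frac{7 + 14}{14}\right)\right) - 23843 = \left(-1 + 3 \left(\left(- \frac{1}{14}\right) 21\right)\right) - 23843 = \left(-1 + 3 \left(- \frac{3}{2}\right)\right) - 23843 = \left(-1 - \frac{9}{2}\right) - 23843 = - \frac{11}{2} - 23843 = - \frac{47697}{2}$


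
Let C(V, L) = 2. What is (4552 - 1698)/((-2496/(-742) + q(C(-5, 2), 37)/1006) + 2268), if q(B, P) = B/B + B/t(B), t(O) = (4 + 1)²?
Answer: 26629675100/21193311417 ≈ 1.2565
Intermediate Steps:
t(O) = 25 (t(O) = 5² = 25)
q(B, P) = 1 + B/25 (q(B, P) = B/B + B/25 = 1 + B*(1/25) = 1 + B/25)
(4552 - 1698)/((-2496/(-742) + q(C(-5, 2), 37)/1006) + 2268) = (4552 - 1698)/((-2496/(-742) + (1 + (1/25)*2)/1006) + 2268) = 2854/((-2496*(-1/742) + (1 + 2/25)*(1/1006)) + 2268) = 2854/((1248/371 + (27/25)*(1/1006)) + 2268) = 2854/((1248/371 + 27/25150) + 2268) = 2854/(31397217/9330650 + 2268) = 2854/(21193311417/9330650) = 2854*(9330650/21193311417) = 26629675100/21193311417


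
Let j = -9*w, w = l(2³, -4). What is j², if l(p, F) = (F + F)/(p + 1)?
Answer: 64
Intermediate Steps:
l(p, F) = 2*F/(1 + p) (l(p, F) = (2*F)/(1 + p) = 2*F/(1 + p))
w = -8/9 (w = 2*(-4)/(1 + 2³) = 2*(-4)/(1 + 8) = 2*(-4)/9 = 2*(-4)*(⅑) = -8/9 ≈ -0.88889)
j = 8 (j = -9*(-8/9) = 8)
j² = 8² = 64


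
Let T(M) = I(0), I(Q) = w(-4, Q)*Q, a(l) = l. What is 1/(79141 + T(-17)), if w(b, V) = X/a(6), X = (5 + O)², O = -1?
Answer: 1/79141 ≈ 1.2636e-5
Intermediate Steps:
X = 16 (X = (5 - 1)² = 4² = 16)
w(b, V) = 8/3 (w(b, V) = 16/6 = 16*(⅙) = 8/3)
I(Q) = 8*Q/3
T(M) = 0 (T(M) = (8/3)*0 = 0)
1/(79141 + T(-17)) = 1/(79141 + 0) = 1/79141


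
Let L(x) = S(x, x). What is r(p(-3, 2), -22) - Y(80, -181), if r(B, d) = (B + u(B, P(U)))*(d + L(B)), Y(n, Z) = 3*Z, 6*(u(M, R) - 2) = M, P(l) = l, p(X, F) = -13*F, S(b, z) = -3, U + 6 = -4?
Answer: 3754/3 ≈ 1251.3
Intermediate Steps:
U = -10 (U = -6 - 4 = -10)
L(x) = -3
u(M, R) = 2 + M/6
r(B, d) = (-3 + d)*(2 + 7*B/6) (r(B, d) = (B + (2 + B/6))*(d - 3) = (2 + 7*B/6)*(-3 + d) = (-3 + d)*(2 + 7*B/6))
r(p(-3, 2), -22) - Y(80, -181) = (-6 + 2*(-22) - (-91)*2/2 + (7/6)*(-13*2)*(-22)) - 3*(-181) = (-6 - 44 - 7/2*(-26) + (7/6)*(-26)*(-22)) - 1*(-543) = (-6 - 44 + 91 + 2002/3) + 543 = 2125/3 + 543 = 3754/3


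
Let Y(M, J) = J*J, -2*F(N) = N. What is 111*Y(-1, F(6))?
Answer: 999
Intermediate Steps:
F(N) = -N/2
Y(M, J) = J²
111*Y(-1, F(6)) = 111*(-½*6)² = 111*(-3)² = 111*9 = 999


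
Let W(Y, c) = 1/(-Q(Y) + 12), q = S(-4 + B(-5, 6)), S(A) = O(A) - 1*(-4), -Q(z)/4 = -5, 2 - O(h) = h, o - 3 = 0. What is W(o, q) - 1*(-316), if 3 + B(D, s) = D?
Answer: 2527/8 ≈ 315.88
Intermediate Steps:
o = 3 (o = 3 + 0 = 3)
O(h) = 2 - h
B(D, s) = -3 + D
Q(z) = 20 (Q(z) = -4*(-5) = 20)
S(A) = 6 - A (S(A) = (2 - A) - 1*(-4) = (2 - A) + 4 = 6 - A)
q = 18 (q = 6 - (-4 + (-3 - 5)) = 6 - (-4 - 8) = 6 - 1*(-12) = 6 + 12 = 18)
W(Y, c) = -1/8 (W(Y, c) = 1/(-1*20 + 12) = 1/(-20 + 12) = 1/(-8) = -1/8)
W(o, q) - 1*(-316) = -1/8 - 1*(-316) = -1/8 + 316 = 2527/8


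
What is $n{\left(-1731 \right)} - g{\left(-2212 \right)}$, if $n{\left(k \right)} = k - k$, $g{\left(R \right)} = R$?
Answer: $2212$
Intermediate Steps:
$n{\left(k \right)} = 0$
$n{\left(-1731 \right)} - g{\left(-2212 \right)} = 0 - -2212 = 0 + 2212 = 2212$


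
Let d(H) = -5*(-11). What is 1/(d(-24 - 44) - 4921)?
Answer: -1/4866 ≈ -0.00020551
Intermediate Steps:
d(H) = 55
1/(d(-24 - 44) - 4921) = 1/(55 - 4921) = 1/(-4866) = -1/4866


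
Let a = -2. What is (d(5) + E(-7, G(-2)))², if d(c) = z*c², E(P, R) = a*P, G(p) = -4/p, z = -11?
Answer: 68121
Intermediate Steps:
E(P, R) = -2*P
d(c) = -11*c²
(d(5) + E(-7, G(-2)))² = (-11*5² - 2*(-7))² = (-11*25 + 14)² = (-275 + 14)² = (-261)² = 68121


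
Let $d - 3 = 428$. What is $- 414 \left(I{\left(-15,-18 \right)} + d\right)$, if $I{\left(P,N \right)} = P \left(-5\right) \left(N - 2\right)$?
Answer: $442566$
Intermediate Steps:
$d = 431$ ($d = 3 + 428 = 431$)
$I{\left(P,N \right)} = - 5 P \left(-2 + N\right)$
$- 414 \left(I{\left(-15,-18 \right)} + d\right) = - 414 \left(5 \left(-15\right) \left(2 - -18\right) + 431\right) = - 414 \left(5 \left(-15\right) \left(2 + 18\right) + 431\right) = - 414 \left(5 \left(-15\right) 20 + 431\right) = - 414 \left(-1500 + 431\right) = \left(-414\right) \left(-1069\right) = 442566$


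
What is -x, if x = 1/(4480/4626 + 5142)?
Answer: -2313/11895686 ≈ -0.00019444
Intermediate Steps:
x = 2313/11895686 (x = 1/(4480*(1/4626) + 5142) = 1/(2240/2313 + 5142) = 1/(11895686/2313) = 2313/11895686 ≈ 0.00019444)
-x = -1*2313/11895686 = -2313/11895686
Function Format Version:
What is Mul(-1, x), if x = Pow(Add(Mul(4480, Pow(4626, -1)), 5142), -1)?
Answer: Rational(-2313, 11895686) ≈ -0.00019444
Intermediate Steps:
x = Rational(2313, 11895686) (x = Pow(Add(Mul(4480, Rational(1, 4626)), 5142), -1) = Pow(Add(Rational(2240, 2313), 5142), -1) = Pow(Rational(11895686, 2313), -1) = Rational(2313, 11895686) ≈ 0.00019444)
Mul(-1, x) = Mul(-1, Rational(2313, 11895686)) = Rational(-2313, 11895686)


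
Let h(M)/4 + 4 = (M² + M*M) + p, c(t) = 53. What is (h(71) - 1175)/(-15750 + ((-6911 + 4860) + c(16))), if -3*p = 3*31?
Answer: -39013/17748 ≈ -2.1982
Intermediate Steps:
p = -31 ≈ -31.000
h(M) = -140 + 8*M² (h(M) = -16 + 4*((M² + M*M) - 31) = -16 + 4*((M² + M²) - 31) = -16 + 4*(2*M² - 31) = -16 + 4*(-31 + 2*M²) = -16 + (-124 + 8*M²) = -140 + 8*M²)
(h(71) - 1175)/(-15750 + ((-6911 + 4860) + c(16))) = ((-140 + 8*71²) - 1175)/(-15750 + ((-6911 + 4860) + 53)) = ((-140 + 8*5041) - 1175)/(-15750 + (-2051 + 53)) = ((-140 + 40328) - 1175)/(-15750 - 1998) = (40188 - 1175)/(-17748) = 39013*(-1/17748) = -39013/17748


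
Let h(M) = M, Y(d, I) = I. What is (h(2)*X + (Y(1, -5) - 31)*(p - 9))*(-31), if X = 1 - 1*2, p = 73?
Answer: 71486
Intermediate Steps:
X = -1 (X = 1 - 2 = -1)
(h(2)*X + (Y(1, -5) - 31)*(p - 9))*(-31) = (2*(-1) + (-5 - 31)*(73 - 9))*(-31) = (-2 - 36*64)*(-31) = (-2 - 2304)*(-31) = -2306*(-31) = 71486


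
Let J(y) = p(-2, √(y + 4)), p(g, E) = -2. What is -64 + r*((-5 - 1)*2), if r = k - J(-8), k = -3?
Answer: -52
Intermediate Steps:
J(y) = -2
r = -1 (r = -3 - 1*(-2) = -3 + 2 = -1)
-64 + r*((-5 - 1)*2) = -64 - (-5 - 1)*2 = -64 - (-6)*2 = -64 - 1*(-12) = -64 + 12 = -52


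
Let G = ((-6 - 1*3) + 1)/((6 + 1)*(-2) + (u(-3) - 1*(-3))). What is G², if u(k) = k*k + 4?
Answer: 16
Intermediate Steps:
u(k) = 4 + k² (u(k) = k² + 4 = 4 + k²)
G = -4 (G = ((-6 - 1*3) + 1)/((6 + 1)*(-2) + ((4 + (-3)²) - 1*(-3))) = ((-6 - 3) + 1)/(7*(-2) + ((4 + 9) + 3)) = (-9 + 1)/(-14 + (13 + 3)) = -8/(-14 + 16) = -8/2 = -8*½ = -4)
G² = (-4)² = 16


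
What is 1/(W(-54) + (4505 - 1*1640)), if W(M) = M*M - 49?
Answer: 1/5732 ≈ 0.00017446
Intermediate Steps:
W(M) = -49 + M**2 (W(M) = M**2 - 49 = -49 + M**2)
1/(W(-54) + (4505 - 1*1640)) = 1/((-49 + (-54)**2) + (4505 - 1*1640)) = 1/((-49 + 2916) + (4505 - 1640)) = 1/(2867 + 2865) = 1/5732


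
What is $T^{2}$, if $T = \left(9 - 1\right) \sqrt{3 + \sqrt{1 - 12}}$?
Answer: $192 + 64 i \sqrt{11} \approx 192.0 + 212.26 i$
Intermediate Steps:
$T = 8 \sqrt{3 + i \sqrt{11}}$ ($T = 8 \sqrt{3 + \sqrt{1 - 12}} = 8 \sqrt{3 + \sqrt{-11}} = 8 \sqrt{3 + i \sqrt{11}} \approx 15.463 + 6.8636 i$)
$T^{2} = \left(8 \sqrt{3 + i \sqrt{11}}\right)^{2} = 192 + 64 i \sqrt{11}$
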